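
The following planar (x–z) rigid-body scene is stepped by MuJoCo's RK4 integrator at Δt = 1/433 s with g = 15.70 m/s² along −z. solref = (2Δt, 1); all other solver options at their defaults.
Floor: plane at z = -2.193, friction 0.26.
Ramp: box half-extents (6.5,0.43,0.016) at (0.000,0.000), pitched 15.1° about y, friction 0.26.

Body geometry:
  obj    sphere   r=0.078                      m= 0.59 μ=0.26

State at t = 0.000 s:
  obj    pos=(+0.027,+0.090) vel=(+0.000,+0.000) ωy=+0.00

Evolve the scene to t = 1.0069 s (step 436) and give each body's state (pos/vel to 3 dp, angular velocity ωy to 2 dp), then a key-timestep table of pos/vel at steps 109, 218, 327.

State at t = 1.0069 s:
  obj    pos=(+1.457,-0.296) vel=(+2.840,-0.766) ωy=+37.71

Key-timestep trajectory:
   step    t(s)  obj.x    obj.z    obj.vx   obj.vz 
    109  0.2517   +0.116  +0.066  +0.710  -0.192
    218  0.5035   +0.385  -0.006  +1.420  -0.383
    327  0.7552   +0.831  -0.127  +2.130  -0.575


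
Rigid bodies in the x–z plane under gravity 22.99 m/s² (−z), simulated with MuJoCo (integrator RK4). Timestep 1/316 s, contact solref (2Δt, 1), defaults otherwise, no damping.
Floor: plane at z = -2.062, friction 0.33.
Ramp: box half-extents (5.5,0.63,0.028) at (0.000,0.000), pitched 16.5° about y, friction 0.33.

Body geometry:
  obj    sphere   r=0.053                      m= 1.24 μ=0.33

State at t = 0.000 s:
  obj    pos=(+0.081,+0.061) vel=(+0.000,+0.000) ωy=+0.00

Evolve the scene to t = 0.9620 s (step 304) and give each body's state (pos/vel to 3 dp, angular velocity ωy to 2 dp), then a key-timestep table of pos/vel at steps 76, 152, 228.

State at t = 0.9620 s:
  obj    pos=(+2.150,-0.552) vel=(+4.302,-1.274) ωy=+84.65

Key-timestep trajectory:
   step    t(s)  obj.x    obj.z    obj.vx   obj.vz 
     76  0.2405   +0.210  +0.022  +1.076  -0.319
    152  0.4810   +0.598  -0.093  +2.151  -0.637
    228  0.7215   +1.245  -0.284  +3.227  -0.956


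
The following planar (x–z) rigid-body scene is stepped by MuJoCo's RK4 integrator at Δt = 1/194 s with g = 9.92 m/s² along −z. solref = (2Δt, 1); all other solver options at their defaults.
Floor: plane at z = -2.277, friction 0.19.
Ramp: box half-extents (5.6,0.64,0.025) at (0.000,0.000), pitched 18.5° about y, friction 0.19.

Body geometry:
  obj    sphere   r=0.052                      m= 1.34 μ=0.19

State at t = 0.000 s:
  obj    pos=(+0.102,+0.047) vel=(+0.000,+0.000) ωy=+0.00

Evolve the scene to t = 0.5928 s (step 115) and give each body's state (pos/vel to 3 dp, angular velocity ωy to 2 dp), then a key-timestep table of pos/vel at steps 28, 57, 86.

State at t = 0.5928 s:
  obj    pos=(+0.477,-0.078) vel=(+1.264,-0.423) ωy=+25.62

Key-timestep trajectory:
   step    t(s)  obj.x    obj.z    obj.vx   obj.vz 
     28  0.1443   +0.124  +0.040  +0.308  -0.103
     57  0.2938   +0.194  +0.016  +0.627  -0.210
     86  0.4433   +0.312  -0.023  +0.945  -0.316


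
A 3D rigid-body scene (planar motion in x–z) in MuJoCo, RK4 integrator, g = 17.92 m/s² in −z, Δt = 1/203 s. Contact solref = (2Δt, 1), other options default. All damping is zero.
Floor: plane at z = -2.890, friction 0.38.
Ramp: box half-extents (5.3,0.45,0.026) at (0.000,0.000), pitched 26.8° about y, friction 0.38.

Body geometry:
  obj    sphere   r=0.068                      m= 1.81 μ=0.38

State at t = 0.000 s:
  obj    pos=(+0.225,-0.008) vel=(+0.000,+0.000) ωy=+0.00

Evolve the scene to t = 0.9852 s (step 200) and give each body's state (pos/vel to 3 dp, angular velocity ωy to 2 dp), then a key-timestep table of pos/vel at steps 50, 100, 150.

State at t = 0.9852 s:
  obj    pos=(+2.725,-1.271) vel=(+5.075,-2.564) ωy=+83.60

Key-timestep trajectory:
   step    t(s)  obj.x    obj.z    obj.vx   obj.vz 
     50  0.2463   +0.381  -0.087  +1.269  -0.641
    100  0.4926   +0.850  -0.324  +2.538  -1.282
    150  0.7389   +1.631  -0.719  +3.806  -1.923


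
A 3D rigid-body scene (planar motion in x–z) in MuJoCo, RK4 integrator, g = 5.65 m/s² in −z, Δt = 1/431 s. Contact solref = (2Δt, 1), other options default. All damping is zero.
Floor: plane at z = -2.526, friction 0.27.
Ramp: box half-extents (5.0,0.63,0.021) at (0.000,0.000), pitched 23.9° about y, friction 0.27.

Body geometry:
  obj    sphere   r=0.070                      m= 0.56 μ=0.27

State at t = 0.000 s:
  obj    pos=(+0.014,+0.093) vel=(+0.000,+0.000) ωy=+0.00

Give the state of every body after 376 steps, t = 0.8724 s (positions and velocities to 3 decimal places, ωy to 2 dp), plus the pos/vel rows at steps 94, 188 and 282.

State at t = 0.8724 s:
  obj    pos=(+0.583,-0.159) vel=(+1.304,-0.578) ωy=+20.38

Key-timestep trajectory:
   step    t(s)  obj.x    obj.z    obj.vx   obj.vz 
     94  0.2181   +0.050  +0.078  +0.326  -0.144
    188  0.4362   +0.156  +0.030  +0.652  -0.289
    282  0.6543   +0.334  -0.049  +0.978  -0.433


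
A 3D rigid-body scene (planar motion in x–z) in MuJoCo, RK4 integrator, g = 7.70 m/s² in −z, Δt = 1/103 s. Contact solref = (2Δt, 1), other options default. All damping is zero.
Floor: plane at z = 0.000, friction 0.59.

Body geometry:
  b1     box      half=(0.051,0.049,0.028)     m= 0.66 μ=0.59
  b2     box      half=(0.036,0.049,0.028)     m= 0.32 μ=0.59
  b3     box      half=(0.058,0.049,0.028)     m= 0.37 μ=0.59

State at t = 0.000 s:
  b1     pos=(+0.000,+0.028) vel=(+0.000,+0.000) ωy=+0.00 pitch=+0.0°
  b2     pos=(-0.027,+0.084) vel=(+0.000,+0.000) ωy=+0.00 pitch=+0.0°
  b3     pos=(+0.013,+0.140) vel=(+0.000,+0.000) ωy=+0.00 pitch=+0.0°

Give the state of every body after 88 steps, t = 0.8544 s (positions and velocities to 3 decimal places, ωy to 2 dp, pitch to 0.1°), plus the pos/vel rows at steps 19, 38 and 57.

State at t = 0.8544 s:
  b1     pos=(+0.000,+0.028) vel=(+0.000,+0.000) ωy=+0.00 pitch=+0.0°
  b2     pos=(-0.027,+0.084) vel=(+0.000,+0.000) ωy=+0.00 pitch=+0.0°
  b3     pos=(+0.144,+0.028) vel=(+0.000,+0.000) ωy=+0.00 pitch=+180.0°

Key-timestep trajectory:
   step    t(s)  b1.x    b1.z    b1.vx   b1.vz   b2.x    b2.z    b2.vx   b2.vz   b3.x    b3.z    b3.vx   b3.vz 
     19  0.1845   +0.000  +0.028  +0.000  +0.000   -0.027  +0.084  -0.001  +0.000   +0.021  +0.137  +0.106  -0.082
     38  0.3689   +0.000  +0.028  +0.000  +0.000   -0.027  +0.084  +0.000  +0.000   +0.059  +0.117  +0.303  -0.068
     57  0.5534   +0.000  +0.028  +0.000  +0.000   -0.027  +0.084  +0.000  +0.000   +0.131  +0.039  +0.588  -0.714


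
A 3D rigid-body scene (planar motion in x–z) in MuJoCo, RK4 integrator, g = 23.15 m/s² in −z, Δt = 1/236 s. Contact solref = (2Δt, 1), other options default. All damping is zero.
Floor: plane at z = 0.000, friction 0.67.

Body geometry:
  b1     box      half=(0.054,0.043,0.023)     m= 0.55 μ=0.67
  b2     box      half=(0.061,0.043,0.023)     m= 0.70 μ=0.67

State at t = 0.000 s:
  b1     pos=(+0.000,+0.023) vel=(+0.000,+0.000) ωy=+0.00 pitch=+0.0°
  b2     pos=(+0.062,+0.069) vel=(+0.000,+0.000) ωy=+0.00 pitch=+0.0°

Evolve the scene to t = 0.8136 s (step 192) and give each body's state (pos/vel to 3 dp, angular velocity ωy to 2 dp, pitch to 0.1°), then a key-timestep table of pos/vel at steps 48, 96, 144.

State at t = 0.8136 s:
  b1     pos=(-0.001,+0.023) vel=(-0.001,+0.000) ωy=+0.00 pitch=+0.0°
  b2     pos=(+0.075,+0.058) vel=(+0.000,-0.001) ωy=-0.03 pitch=+41.7°

Key-timestep trajectory:
   step    t(s)  b1.x    b1.z    b1.vx   b1.vz   b2.x    b2.z    b2.vx   b2.vz 
     48  0.2034   +0.000  +0.023  -0.002  -0.001   +0.074  +0.058  +0.030  +0.001
     96  0.4068   +0.000  +0.023  -0.001  +0.000   +0.075  +0.058  +0.000  -0.001
    144  0.6102   -0.001  +0.023  -0.001  +0.000   +0.075  +0.058  +0.000  -0.001


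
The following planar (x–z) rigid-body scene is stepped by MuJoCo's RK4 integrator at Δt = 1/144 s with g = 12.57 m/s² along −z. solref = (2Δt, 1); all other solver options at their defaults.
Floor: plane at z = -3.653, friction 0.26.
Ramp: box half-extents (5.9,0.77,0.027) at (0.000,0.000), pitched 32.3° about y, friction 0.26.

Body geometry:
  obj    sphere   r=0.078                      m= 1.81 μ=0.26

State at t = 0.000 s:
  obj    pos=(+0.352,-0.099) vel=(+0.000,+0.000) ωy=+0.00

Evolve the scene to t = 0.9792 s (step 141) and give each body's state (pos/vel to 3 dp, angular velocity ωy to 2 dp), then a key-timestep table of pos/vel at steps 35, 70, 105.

State at t = 0.9792 s:
  obj    pos=(+2.297,-1.328) vel=(+3.971,-2.510) ωy=+60.21

Key-timestep trajectory:
   step    t(s)  obj.x    obj.z    obj.vx   obj.vz 
     35  0.2431   +0.472  -0.174  +0.986  -0.623
     70  0.4861   +0.832  -0.402  +1.972  -1.246
    105  0.7292   +1.431  -0.780  +2.957  -1.870


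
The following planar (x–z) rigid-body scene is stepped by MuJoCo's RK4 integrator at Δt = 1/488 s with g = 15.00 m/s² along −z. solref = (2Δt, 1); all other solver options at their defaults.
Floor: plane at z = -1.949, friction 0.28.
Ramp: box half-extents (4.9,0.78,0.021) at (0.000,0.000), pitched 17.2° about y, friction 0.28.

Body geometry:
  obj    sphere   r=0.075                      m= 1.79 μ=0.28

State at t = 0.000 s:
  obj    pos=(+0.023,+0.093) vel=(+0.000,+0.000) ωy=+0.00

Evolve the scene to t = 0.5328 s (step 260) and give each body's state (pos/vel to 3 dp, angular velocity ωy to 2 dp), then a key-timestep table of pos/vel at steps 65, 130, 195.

State at t = 0.5328 s:
  obj    pos=(+0.453,-0.040) vel=(+1.613,-0.499) ωy=+22.50

Key-timestep trajectory:
   step    t(s)  obj.x    obj.z    obj.vx   obj.vz 
     65  0.1332   +0.050  +0.085  +0.403  -0.125
    130  0.2664   +0.131  +0.060  +0.806  -0.250
    195  0.3996   +0.265  +0.019  +1.209  -0.374


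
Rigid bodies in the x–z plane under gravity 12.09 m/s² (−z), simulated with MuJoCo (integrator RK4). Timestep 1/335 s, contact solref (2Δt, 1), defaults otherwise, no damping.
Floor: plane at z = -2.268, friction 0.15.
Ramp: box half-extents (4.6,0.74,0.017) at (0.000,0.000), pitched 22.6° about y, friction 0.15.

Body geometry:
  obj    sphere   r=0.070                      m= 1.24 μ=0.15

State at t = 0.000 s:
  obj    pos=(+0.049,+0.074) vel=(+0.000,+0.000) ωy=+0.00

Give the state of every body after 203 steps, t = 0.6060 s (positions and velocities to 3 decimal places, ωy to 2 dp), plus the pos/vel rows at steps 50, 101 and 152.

State at t = 0.6060 s:
  obj    pos=(+0.612,-0.160) vel=(+1.857,-0.773) ωy=+28.72

Key-timestep trajectory:
   step    t(s)  obj.x    obj.z    obj.vx   obj.vz 
     50  0.1493   +0.083  +0.060  +0.457  -0.190
    101  0.3015   +0.188  +0.016  +0.924  -0.385
    152  0.4537   +0.364  -0.057  +1.390  -0.579


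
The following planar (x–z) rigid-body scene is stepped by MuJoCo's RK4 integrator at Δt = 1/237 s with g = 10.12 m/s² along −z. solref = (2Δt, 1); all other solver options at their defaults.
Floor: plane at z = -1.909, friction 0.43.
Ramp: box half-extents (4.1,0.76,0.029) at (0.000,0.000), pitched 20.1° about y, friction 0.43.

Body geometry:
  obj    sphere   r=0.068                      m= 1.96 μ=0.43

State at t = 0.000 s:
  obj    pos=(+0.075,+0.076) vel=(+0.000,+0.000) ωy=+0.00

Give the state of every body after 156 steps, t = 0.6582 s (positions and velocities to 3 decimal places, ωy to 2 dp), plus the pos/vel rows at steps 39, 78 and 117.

State at t = 0.6582 s:
  obj    pos=(+0.580,-0.109) vel=(+1.536,-0.562) ωy=+24.04

Key-timestep trajectory:
   step    t(s)  obj.x    obj.z    obj.vx   obj.vz 
     39  0.1646   +0.107  +0.064  +0.384  -0.141
     78  0.3291   +0.201  +0.030  +0.768  -0.281
    117  0.4937   +0.359  -0.028  +1.152  -0.421


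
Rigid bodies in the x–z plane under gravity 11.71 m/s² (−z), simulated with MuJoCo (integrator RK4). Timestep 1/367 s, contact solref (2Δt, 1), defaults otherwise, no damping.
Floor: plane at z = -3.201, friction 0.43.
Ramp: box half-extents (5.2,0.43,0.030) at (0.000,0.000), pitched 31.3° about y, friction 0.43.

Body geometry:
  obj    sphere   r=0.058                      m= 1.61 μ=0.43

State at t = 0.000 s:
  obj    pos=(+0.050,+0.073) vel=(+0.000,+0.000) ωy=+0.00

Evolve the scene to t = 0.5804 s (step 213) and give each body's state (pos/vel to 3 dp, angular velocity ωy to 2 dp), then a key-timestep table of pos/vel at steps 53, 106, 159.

State at t = 0.5804 s:
  obj    pos=(+0.675,-0.308) vel=(+2.155,-1.310) ωy=+43.48

Key-timestep trajectory:
   step    t(s)  obj.x    obj.z    obj.vx   obj.vz 
     53  0.1444   +0.089  +0.049  +0.536  -0.326
    106  0.2888   +0.205  -0.022  +1.073  -0.652
    159  0.4332   +0.398  -0.139  +1.609  -0.978


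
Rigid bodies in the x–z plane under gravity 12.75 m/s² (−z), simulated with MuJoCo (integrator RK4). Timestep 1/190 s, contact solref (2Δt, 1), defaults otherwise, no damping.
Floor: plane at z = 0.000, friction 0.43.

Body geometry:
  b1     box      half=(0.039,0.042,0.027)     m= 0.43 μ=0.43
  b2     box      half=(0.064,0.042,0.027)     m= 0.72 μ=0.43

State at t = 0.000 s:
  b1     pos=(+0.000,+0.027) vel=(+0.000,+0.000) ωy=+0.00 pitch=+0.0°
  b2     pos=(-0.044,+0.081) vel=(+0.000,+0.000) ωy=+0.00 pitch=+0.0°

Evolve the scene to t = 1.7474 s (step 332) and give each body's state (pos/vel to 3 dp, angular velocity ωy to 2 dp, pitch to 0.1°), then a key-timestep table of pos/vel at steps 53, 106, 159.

State at t = 1.7474 s:
  b1     pos=(+0.000,+0.027) vel=(+0.000,+0.000) ωy=+0.00 pitch=+0.0°
  b2     pos=(-0.110,+0.064) vel=(+0.000,+0.000) ωy=+0.00 pitch=-90.0°

Key-timestep trajectory:
   step    t(s)  b1.x    b1.z    b1.vx   b1.vz   b2.x    b2.z    b2.vx   b2.vz 
     53  0.2789   +0.000  +0.027  +0.000  +0.000   -0.078  +0.069  -0.140  +0.014
    106  0.5579   +0.000  +0.027  +0.000  +0.000   -0.121  +0.068  -0.018  +0.004
    159  0.8368   +0.000  +0.027  +0.000  +0.000   -0.113  +0.065  -0.050  +0.033


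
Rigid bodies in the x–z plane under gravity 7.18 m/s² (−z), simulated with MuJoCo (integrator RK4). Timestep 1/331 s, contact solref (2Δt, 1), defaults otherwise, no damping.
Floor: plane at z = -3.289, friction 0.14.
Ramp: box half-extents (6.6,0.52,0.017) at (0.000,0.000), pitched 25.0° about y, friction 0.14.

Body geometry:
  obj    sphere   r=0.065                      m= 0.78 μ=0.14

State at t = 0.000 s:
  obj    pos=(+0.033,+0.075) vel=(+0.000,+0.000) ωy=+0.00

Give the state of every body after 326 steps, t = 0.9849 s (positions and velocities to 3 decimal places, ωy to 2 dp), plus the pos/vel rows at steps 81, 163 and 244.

State at t = 0.9849 s:
  obj    pos=(+0.986,-0.369) vel=(+1.935,-0.902) ωy=+32.84

Key-timestep trajectory:
   step    t(s)  obj.x    obj.z    obj.vx   obj.vz 
     81  0.2447   +0.092  +0.048  +0.481  -0.224
    163  0.4924   +0.271  -0.036  +0.967  -0.451
    244  0.7372   +0.567  -0.174  +1.448  -0.675


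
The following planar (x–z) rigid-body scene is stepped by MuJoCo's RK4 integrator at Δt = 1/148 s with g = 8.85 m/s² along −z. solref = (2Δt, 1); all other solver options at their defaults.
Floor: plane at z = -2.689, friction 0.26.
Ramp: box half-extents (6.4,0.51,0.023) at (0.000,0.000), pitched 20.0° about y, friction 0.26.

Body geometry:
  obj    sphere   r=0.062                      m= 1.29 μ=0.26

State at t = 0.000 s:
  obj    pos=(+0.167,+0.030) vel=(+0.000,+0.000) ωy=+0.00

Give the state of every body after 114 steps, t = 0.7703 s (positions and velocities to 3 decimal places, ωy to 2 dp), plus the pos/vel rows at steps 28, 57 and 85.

State at t = 0.7703 s:
  obj    pos=(+0.770,-0.190) vel=(+1.565,-0.570) ωy=+26.85

Key-timestep trajectory:
   step    t(s)  obj.x    obj.z    obj.vx   obj.vz 
     28  0.1892   +0.203  +0.016  +0.384  -0.140
     57  0.3851   +0.318  -0.025  +0.783  -0.285
     85  0.5743   +0.502  -0.092  +1.167  -0.425


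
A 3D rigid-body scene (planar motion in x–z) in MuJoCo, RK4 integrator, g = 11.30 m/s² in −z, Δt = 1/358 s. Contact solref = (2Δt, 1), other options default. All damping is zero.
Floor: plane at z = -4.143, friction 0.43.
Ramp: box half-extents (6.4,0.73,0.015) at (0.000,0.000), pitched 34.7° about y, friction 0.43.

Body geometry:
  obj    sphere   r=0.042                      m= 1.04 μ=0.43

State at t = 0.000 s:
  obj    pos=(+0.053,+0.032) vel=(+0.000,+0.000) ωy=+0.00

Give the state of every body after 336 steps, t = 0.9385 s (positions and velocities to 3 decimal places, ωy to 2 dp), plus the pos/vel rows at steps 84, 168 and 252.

State at t = 0.9385 s:
  obj    pos=(+1.717,-1.120) vel=(+3.546,-2.455) ωy=+102.67

Key-timestep trajectory:
   step    t(s)  obj.x    obj.z    obj.vx   obj.vz 
     84  0.2346   +0.157  -0.040  +0.886  -0.614
    168  0.4693   +0.469  -0.256  +1.773  -1.228
    252  0.7039   +0.989  -0.616  +2.659  -1.841


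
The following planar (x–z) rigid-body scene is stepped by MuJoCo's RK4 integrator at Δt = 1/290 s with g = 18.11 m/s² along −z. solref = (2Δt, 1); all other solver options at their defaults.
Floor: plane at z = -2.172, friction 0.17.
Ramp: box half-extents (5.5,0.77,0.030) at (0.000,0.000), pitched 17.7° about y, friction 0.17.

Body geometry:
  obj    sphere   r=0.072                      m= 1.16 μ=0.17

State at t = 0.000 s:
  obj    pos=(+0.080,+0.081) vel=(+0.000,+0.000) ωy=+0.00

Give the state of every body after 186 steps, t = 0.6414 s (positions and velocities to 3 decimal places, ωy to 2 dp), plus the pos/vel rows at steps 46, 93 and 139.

State at t = 0.6414 s:
  obj    pos=(+0.851,-0.164) vel=(+2.403,-0.767) ωy=+35.03

Key-timestep trajectory:
   step    t(s)  obj.x    obj.z    obj.vx   obj.vz 
     46  0.1586   +0.127  +0.066  +0.594  -0.190
     93  0.3207   +0.273  +0.020  +1.202  -0.383
    139  0.4793   +0.511  -0.056  +1.796  -0.573


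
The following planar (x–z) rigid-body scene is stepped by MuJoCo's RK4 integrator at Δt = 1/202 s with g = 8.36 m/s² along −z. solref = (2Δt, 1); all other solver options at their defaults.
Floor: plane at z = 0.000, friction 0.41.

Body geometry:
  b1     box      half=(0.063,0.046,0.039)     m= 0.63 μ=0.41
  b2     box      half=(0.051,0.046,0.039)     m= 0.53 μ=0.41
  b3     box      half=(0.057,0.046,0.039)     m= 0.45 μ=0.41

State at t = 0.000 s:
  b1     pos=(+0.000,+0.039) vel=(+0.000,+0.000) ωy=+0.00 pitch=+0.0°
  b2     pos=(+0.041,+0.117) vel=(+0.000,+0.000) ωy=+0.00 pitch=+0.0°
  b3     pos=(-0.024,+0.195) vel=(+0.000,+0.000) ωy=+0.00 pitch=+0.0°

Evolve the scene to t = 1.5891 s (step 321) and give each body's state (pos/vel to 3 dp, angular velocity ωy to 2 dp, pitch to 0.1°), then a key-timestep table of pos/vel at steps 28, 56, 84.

State at t = 1.5891 s:
  b1     pos=(+0.000,+0.039) vel=(+0.000,+0.000) ωy=+0.00 pitch=+0.0°
  b2     pos=(+0.041,+0.117) vel=(+0.000,+0.000) ωy=+0.00 pitch=+0.0°
  b3     pos=(-0.182,+0.039) vel=(+0.000,+0.000) ωy=+0.00 pitch=+180.0°

Key-timestep trajectory:
   step    t(s)  b1.x    b1.z    b1.vx   b1.vz   b2.x    b2.z    b2.vx   b2.vz   b3.x    b3.z    b3.vx   b3.vz 
     28  0.1386   +0.000  +0.039  +0.000  +0.000   +0.041  +0.117  +0.000  +0.000   -0.038  +0.187  -0.203  -0.180
     56  0.2772   +0.000  +0.039  +0.000  +0.000   +0.041  +0.117  +0.000  +0.000   -0.081  +0.135  -0.506  -0.315
     84  0.4158   +0.000  +0.039  +0.000  +0.000   +0.041  +0.117  +0.000  +0.000   -0.157  +0.044  -0.717  -0.822


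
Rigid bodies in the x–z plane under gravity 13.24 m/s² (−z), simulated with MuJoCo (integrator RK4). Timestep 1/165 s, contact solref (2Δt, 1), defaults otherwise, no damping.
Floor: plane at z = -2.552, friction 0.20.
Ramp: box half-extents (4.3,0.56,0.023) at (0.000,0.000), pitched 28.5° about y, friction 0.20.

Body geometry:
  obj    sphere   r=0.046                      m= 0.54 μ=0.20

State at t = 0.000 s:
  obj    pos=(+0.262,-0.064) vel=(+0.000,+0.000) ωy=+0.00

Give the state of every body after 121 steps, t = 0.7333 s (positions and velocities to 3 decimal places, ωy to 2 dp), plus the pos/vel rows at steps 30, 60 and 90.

State at t = 0.7333 s:
  obj    pos=(+1.329,-0.643) vel=(+2.909,-1.579) ωy=+71.91

Key-timestep trajectory:
   step    t(s)  obj.x    obj.z    obj.vx   obj.vz 
     30  0.1818   +0.328  -0.099  +0.721  -0.392
     60  0.3636   +0.524  -0.206  +1.443  -0.783
     90  0.5455   +0.852  -0.384  +2.164  -1.175


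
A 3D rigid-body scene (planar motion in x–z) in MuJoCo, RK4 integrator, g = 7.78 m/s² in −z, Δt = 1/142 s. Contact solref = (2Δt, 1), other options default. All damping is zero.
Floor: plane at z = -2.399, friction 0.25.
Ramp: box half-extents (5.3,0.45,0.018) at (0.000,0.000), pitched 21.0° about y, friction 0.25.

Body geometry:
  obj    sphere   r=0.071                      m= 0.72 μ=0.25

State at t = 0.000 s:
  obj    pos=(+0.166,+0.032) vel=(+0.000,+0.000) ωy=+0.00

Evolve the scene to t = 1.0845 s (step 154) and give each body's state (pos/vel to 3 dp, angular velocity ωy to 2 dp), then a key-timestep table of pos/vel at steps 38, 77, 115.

State at t = 1.0845 s:
  obj    pos=(+1.259,-0.388) vel=(+2.016,-0.774) ωy=+30.41

Key-timestep trajectory:
   step    t(s)  obj.x    obj.z    obj.vx   obj.vz 
     38  0.2676   +0.233  +0.006  +0.498  -0.191
     77  0.5423   +0.439  -0.073  +1.008  -0.387
    115  0.8099   +0.776  -0.202  +1.506  -0.578


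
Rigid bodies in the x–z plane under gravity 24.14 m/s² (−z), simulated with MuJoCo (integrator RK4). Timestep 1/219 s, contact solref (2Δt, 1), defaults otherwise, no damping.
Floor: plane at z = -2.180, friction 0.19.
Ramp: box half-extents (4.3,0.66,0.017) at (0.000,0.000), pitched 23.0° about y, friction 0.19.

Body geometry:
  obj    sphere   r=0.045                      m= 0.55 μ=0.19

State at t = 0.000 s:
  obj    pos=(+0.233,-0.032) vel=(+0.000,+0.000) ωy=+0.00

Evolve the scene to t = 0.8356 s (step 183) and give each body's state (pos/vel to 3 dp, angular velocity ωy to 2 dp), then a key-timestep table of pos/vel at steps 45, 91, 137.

State at t = 0.8356 s:
  obj    pos=(+2.399,-0.951) vel=(+5.183,-2.200) ωy=+125.07

Key-timestep trajectory:
   step    t(s)  obj.x    obj.z    obj.vx   obj.vz 
     45  0.2055   +0.364  -0.087  +1.275  -0.541
     91  0.4155   +0.769  -0.259  +2.577  -1.094
    137  0.6256   +1.447  -0.547  +3.880  -1.647


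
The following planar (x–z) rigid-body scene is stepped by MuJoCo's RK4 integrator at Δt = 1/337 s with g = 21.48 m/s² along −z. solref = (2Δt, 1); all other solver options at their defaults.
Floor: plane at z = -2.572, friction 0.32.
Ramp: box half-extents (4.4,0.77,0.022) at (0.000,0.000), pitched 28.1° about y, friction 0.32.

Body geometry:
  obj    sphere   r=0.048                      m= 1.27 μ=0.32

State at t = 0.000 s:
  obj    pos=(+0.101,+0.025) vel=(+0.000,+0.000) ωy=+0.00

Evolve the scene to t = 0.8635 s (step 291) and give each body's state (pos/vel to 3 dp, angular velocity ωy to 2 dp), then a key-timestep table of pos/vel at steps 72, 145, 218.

State at t = 0.8635 s:
  obj    pos=(+2.478,-1.244) vel=(+5.505,-2.939) ωy=+129.99

Key-timestep trajectory:
   step    t(s)  obj.x    obj.z    obj.vx   obj.vz 
     72  0.2136   +0.247  -0.052  +1.362  -0.727
    145  0.4303   +0.691  -0.290  +2.743  -1.465
    218  0.6469   +1.435  -0.687  +4.124  -2.202


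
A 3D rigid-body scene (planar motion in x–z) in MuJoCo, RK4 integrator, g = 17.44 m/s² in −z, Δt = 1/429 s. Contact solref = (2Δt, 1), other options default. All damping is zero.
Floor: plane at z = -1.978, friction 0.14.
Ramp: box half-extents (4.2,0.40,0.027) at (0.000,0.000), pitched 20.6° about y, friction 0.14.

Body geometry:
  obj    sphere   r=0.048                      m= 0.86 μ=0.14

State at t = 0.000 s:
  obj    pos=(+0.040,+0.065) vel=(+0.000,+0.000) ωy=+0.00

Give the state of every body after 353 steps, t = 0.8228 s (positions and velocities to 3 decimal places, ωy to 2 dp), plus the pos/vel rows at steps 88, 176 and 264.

State at t = 0.8228 s:
  obj    pos=(+1.429,-0.457) vel=(+3.376,-1.269) ωy=+75.12

Key-timestep trajectory:
   step    t(s)  obj.x    obj.z    obj.vx   obj.vz 
     88  0.2051   +0.126  +0.033  +0.842  -0.316
    176  0.4103   +0.385  -0.065  +1.683  -0.633
    264  0.6154   +0.817  -0.227  +2.525  -0.949


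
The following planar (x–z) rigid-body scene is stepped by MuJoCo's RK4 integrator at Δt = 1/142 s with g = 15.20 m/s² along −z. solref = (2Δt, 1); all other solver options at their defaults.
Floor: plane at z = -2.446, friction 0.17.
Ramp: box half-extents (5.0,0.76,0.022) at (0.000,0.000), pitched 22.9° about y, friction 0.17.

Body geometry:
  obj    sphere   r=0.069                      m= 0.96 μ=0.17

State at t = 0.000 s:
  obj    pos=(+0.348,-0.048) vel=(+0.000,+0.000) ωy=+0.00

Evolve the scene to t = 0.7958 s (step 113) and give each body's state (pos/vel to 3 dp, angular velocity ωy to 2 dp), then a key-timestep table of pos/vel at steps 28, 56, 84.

State at t = 0.7958 s:
  obj    pos=(+1.581,-0.569) vel=(+3.097,-1.308) ωy=+48.70

Key-timestep trajectory:
   step    t(s)  obj.x    obj.z    obj.vx   obj.vz 
     28  0.1972   +0.424  -0.080  +0.768  -0.324
     56  0.3944   +0.651  -0.176  +1.535  -0.648
     84  0.5915   +1.029  -0.336  +2.303  -0.973


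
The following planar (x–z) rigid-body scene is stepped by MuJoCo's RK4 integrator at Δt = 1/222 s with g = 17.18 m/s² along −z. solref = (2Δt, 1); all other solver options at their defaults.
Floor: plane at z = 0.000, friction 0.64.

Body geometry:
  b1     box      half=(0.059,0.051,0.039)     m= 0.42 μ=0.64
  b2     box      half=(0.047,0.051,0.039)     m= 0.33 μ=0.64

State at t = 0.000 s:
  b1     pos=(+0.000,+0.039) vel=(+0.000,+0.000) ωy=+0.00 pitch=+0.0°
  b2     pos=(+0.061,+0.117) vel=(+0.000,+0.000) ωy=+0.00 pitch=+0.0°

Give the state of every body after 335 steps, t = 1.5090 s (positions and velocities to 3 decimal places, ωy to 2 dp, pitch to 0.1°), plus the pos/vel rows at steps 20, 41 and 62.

State at t = 1.5090 s:
  b1     pos=(+0.000,+0.039) vel=(+0.000,+0.000) ωy=+0.00 pitch=+0.0°
  b2     pos=(+0.108,+0.047) vel=(+0.000,+0.000) ωy=+0.00 pitch=+90.0°

Key-timestep trajectory:
   step    t(s)  b1.x    b1.z    b1.vx   b1.vz   b2.x    b2.z    b2.vx   b2.vz 
     20  0.0901   +0.000  +0.039  +0.000  +0.000   +0.063  +0.117  +0.059  -0.006
     41  0.1847   +0.000  +0.039  +0.000  +0.000   +0.076  +0.113  +0.243  -0.133
     62  0.2793   +0.000  +0.039  +0.000  +0.000   +0.108  +0.061  +0.361  -1.257


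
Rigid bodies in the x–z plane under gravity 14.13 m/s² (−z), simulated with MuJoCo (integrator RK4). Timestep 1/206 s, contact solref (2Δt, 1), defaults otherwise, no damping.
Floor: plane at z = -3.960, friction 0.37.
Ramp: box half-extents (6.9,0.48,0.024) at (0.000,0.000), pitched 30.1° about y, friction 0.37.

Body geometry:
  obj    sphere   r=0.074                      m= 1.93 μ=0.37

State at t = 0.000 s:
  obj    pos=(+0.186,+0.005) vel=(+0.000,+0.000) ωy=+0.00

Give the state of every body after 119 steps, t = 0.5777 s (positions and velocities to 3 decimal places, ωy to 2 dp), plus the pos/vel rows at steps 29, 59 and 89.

State at t = 0.5777 s:
  obj    pos=(+0.917,-0.418) vel=(+2.530,-1.466) ωy=+39.50

Key-timestep trajectory:
   step    t(s)  obj.x    obj.z    obj.vx   obj.vz 
     29  0.1408   +0.230  -0.020  +0.617  -0.357
     59  0.2864   +0.366  -0.099  +1.254  -0.727
     89  0.4320   +0.595  -0.232  +1.892  -1.097


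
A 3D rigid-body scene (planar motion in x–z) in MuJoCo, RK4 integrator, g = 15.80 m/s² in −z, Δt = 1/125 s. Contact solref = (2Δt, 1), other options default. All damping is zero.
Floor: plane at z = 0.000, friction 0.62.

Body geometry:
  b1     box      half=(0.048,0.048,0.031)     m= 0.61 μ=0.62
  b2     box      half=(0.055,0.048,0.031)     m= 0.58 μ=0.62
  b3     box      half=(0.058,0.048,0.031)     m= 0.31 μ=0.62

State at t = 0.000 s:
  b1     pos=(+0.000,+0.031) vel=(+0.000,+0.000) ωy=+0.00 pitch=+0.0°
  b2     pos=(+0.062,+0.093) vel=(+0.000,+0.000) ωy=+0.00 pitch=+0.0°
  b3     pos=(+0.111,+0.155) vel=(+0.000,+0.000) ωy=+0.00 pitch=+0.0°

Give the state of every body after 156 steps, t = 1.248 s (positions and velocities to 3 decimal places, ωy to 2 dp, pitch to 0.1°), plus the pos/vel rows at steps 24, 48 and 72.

State at t = 1.248 s:
  b1     pos=(+0.000,+0.031) vel=(+0.000,+0.000) ωy=+0.00 pitch=+0.0°
  b2     pos=(+0.116,+0.055) vel=(+0.000,+0.000) ωy=+0.00 pitch=+90.0°
  b3     pos=(+0.213,+0.058) vel=(+0.000,+0.000) ωy=+0.00 pitch=+90.0°

Key-timestep trajectory:
   step    t(s)  b1.x    b1.z    b1.vx   b1.vz   b2.x    b2.z    b2.vx   b2.vz   b3.x    b3.z    b3.vx   b3.vz 
     24  0.1920   +0.000  +0.031  +0.000  +0.000   +0.103  +0.060  +0.447  -0.063   +0.185  +0.062  +0.318  +0.136
     48  0.3840   +0.000  +0.031  +0.000  +0.000   +0.115  +0.054  -0.200  -0.010   +0.227  +0.063  -0.062  -0.016
     72  0.5760   +0.000  +0.031  +0.000  +0.000   +0.116  +0.055  +0.003  +0.002   +0.216  +0.058  +0.068  +0.051


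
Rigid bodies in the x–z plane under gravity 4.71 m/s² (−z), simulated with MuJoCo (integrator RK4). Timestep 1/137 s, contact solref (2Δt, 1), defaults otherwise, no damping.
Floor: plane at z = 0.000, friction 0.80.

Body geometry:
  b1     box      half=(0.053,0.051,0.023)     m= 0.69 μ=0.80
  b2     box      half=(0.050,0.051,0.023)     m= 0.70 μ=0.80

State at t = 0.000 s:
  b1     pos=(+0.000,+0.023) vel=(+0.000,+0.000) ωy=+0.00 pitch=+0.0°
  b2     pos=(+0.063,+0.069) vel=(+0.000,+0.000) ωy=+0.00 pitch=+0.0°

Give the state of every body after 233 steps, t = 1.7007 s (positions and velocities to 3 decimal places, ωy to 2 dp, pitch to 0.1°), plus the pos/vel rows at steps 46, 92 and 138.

State at t = 1.7007 s:
  b1     pos=(+0.000,+0.023) vel=(+0.000,+0.000) ωy=+0.00 pitch=+0.0°
  b2     pos=(+0.115,+0.050) vel=(+0.000,+0.000) ωy=+0.00 pitch=+90.0°

Key-timestep trajectory:
   step    t(s)  b1.x    b1.z    b1.vx   b1.vz   b2.x    b2.z    b2.vx   b2.vz 
     46  0.3358   +0.000  +0.023  +0.000  +0.000   +0.090  +0.055  +0.089  +0.003
     92  0.6715   +0.000  +0.023  +0.000  +0.000   +0.124  +0.053  +0.014  +0.003
    138  1.0073   +0.000  +0.023  +0.000  +0.000   +0.115  +0.050  +0.099  -0.045


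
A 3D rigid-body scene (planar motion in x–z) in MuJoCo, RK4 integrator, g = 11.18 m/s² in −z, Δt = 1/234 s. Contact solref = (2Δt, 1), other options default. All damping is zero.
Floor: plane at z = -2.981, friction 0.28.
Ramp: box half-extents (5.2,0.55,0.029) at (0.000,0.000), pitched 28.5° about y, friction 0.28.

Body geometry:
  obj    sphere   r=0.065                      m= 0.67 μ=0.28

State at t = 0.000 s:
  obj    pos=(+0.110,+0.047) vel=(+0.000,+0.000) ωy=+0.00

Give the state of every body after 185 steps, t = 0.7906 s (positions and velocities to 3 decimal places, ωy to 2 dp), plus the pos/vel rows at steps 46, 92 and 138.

State at t = 0.7906 s:
  obj    pos=(+1.157,-0.521) vel=(+2.648,-1.438) ωy=+46.34

Key-timestep trajectory:
   step    t(s)  obj.x    obj.z    obj.vx   obj.vz 
     46  0.1966   +0.175  +0.012  +0.658  -0.358
     92  0.3932   +0.369  -0.093  +1.317  -0.715
    138  0.5897   +0.693  -0.269  +1.975  -1.072


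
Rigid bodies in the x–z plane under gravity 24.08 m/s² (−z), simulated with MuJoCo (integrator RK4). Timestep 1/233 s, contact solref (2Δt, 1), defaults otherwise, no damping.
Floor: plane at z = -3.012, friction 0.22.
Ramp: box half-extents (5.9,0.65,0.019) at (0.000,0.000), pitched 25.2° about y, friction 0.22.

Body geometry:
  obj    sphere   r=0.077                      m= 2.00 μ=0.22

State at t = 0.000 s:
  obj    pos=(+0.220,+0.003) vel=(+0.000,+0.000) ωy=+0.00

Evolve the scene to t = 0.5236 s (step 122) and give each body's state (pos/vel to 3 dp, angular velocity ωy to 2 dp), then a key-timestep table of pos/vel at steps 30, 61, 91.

State at t = 0.5236 s:
  obj    pos=(+1.128,-0.425) vel=(+3.470,-1.633) ωy=+49.78

Key-timestep trajectory:
   step    t(s)  obj.x    obj.z    obj.vx   obj.vz 
     30  0.1288   +0.275  -0.023  +0.854  -0.402
     61  0.2618   +0.447  -0.104  +1.735  -0.817
     91  0.3906   +0.725  -0.235  +2.588  -1.218


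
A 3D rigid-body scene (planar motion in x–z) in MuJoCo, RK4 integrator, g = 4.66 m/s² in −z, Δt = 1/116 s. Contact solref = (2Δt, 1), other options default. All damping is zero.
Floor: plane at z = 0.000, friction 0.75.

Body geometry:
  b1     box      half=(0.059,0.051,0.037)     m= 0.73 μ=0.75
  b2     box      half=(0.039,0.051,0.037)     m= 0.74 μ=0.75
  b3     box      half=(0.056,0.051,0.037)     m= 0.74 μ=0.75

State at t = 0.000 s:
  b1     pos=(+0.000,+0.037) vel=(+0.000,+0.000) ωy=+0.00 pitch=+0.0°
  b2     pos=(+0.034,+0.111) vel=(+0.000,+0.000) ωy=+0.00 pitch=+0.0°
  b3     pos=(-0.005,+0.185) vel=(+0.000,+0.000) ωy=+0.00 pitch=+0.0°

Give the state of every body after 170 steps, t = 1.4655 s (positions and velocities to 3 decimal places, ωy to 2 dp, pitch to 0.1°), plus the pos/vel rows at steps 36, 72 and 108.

State at t = 1.4655 s:
  b1     pos=(+0.000,+0.037) vel=(+0.000,+0.000) ωy=+0.00 pitch=+0.0°
  b2     pos=(+0.034,+0.111) vel=(+0.000,+0.000) ωy=+0.00 pitch=+0.0°
  b3     pos=(-0.137,+0.037) vel=(+0.000,+0.000) ωy=+0.00 pitch=+180.0°

Key-timestep trajectory:
   step    t(s)  b1.x    b1.z    b1.vx   b1.vz   b2.x    b2.z    b2.vx   b2.vz   b3.x    b3.z    b3.vx   b3.vz 
     36  0.3103   +0.000  +0.037  +0.000  +0.000   +0.034  +0.111  +0.000  +0.000   -0.006  +0.185  -0.011  +0.000
     72  0.6207   +0.000  +0.037  +0.000  +0.000   +0.034  +0.111  +0.001  +0.000   -0.020  +0.182  -0.106  -0.064
    108  0.9310   +0.000  +0.037  +0.000  +0.000   +0.034  +0.111  +0.000  +0.000   -0.088  +0.122  -0.338  -0.202


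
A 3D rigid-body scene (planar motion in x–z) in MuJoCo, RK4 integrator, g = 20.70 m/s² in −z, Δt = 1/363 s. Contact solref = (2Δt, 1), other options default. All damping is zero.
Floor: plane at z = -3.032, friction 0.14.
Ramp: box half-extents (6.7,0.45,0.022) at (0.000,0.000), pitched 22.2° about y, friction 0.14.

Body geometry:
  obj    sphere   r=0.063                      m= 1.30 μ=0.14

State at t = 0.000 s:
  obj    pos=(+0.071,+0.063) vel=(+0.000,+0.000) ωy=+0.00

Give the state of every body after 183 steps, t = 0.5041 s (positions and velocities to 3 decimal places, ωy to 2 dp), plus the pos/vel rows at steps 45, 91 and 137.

State at t = 0.5041 s:
  obj    pos=(+0.728,-0.205) vel=(+2.608,-1.064) ωy=+44.69

Key-timestep trajectory:
   step    t(s)  obj.x    obj.z    obj.vx   obj.vz 
     45  0.1240   +0.111  +0.047  +0.642  -0.262
     91  0.2507   +0.234  -0.004  +1.297  -0.529
    137  0.3774   +0.439  -0.088  +1.952  -0.797


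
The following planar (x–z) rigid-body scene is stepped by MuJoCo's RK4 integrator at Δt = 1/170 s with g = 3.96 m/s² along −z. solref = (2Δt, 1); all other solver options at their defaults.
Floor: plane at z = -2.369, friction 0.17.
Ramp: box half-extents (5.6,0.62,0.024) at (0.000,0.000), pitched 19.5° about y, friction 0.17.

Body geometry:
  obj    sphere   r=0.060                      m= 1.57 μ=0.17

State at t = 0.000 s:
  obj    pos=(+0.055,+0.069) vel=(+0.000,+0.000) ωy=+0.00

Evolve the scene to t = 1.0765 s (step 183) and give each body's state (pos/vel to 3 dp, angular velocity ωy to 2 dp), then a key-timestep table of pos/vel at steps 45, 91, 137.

State at t = 1.0765 s:
  obj    pos=(+0.571,-0.113) vel=(+0.958,-0.339) ωy=+16.94

Key-timestep trajectory:
   step    t(s)  obj.x    obj.z    obj.vx   obj.vz 
     45  0.2647   +0.086  +0.059  +0.236  -0.083
     91  0.5353   +0.183  +0.024  +0.476  -0.169
    137  0.8059   +0.344  -0.033  +0.717  -0.254


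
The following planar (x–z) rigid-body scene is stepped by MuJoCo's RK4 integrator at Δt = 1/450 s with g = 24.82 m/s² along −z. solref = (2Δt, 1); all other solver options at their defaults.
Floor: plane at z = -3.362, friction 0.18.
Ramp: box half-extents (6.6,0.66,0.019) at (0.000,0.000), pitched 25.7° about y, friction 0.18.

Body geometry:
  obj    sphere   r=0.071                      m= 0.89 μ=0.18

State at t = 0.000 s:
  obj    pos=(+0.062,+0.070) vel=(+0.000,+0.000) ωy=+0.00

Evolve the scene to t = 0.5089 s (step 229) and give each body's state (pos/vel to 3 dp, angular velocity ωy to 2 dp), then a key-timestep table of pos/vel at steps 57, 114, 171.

State at t = 0.5089 s:
  obj    pos=(+0.959,-0.362) vel=(+3.526,-1.697) ωy=+55.09

Key-timestep trajectory:
   step    t(s)  obj.x    obj.z    obj.vx   obj.vz 
     57  0.1267   +0.118  +0.043  +0.878  -0.422
    114  0.2533   +0.284  -0.037  +1.755  -0.845
    171  0.3800   +0.562  -0.171  +2.633  -1.267


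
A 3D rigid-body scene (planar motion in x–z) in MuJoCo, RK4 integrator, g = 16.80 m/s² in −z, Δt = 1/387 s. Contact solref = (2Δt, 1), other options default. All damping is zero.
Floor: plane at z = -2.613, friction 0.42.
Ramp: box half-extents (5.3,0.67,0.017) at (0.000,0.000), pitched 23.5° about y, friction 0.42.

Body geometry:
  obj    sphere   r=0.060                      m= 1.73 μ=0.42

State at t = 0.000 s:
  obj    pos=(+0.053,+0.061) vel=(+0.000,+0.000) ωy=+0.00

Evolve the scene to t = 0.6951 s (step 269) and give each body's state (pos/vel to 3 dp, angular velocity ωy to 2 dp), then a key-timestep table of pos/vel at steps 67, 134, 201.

State at t = 0.6951 s:
  obj    pos=(+1.113,-0.400) vel=(+3.050,-1.326) ωy=+55.43

Key-timestep trajectory:
   step    t(s)  obj.x    obj.z    obj.vx   obj.vz 
     67  0.1731   +0.119  +0.032  +0.760  -0.330
    134  0.3463   +0.316  -0.053  +1.520  -0.661
    201  0.5194   +0.645  -0.196  +2.279  -0.991


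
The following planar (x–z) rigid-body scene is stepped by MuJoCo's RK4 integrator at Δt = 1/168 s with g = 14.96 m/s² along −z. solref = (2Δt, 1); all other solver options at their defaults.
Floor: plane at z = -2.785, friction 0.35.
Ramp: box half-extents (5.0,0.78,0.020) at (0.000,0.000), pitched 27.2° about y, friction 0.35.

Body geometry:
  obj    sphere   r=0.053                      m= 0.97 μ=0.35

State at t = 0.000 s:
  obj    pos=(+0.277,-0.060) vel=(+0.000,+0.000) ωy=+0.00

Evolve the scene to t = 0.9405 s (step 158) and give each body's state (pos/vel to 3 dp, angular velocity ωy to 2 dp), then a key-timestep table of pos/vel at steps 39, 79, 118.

State at t = 0.9405 s:
  obj    pos=(+2.198,-1.048) vel=(+4.086,-2.100) ωy=+86.66

Key-timestep trajectory:
   step    t(s)  obj.x    obj.z    obj.vx   obj.vz 
     39  0.2321   +0.394  -0.120  +1.009  -0.518
     79  0.4702   +0.757  -0.307  +2.043  -1.050
    118  0.7024   +1.349  -0.611  +3.051  -1.568


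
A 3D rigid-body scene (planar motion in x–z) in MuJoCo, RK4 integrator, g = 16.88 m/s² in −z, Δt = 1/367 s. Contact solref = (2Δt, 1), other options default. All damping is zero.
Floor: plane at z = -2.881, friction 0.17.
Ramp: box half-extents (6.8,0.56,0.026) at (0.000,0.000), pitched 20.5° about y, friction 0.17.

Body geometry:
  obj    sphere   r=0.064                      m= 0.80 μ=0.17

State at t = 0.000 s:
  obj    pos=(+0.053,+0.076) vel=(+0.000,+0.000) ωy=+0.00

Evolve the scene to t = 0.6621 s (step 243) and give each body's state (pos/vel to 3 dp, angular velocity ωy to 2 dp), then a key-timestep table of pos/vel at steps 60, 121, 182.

State at t = 0.6621 s:
  obj    pos=(+0.920,-0.248) vel=(+2.619,-0.979) ωy=+43.68

Key-timestep trajectory:
   step    t(s)  obj.x    obj.z    obj.vx   obj.vz 
     60  0.1635   +0.106  +0.056  +0.647  -0.242
    121  0.3297   +0.268  -0.004  +1.304  -0.488
    182  0.4959   +0.540  -0.106  +1.962  -0.733


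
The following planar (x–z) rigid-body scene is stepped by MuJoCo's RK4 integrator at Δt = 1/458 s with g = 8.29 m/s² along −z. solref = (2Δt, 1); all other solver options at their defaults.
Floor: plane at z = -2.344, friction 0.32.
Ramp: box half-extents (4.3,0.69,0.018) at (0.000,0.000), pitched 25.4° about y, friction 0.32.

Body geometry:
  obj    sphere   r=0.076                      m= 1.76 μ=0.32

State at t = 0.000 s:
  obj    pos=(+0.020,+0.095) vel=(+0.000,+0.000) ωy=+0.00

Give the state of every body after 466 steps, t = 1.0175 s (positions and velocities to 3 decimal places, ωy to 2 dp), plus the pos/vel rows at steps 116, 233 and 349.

State at t = 1.0175 s:
  obj    pos=(+1.208,-0.469) vel=(+2.335,-1.109) ωy=+34.00

Key-timestep trajectory:
   step    t(s)  obj.x    obj.z    obj.vx   obj.vz 
    116  0.2533   +0.094  +0.060  +0.581  -0.276
    233  0.5087   +0.317  -0.046  +1.167  -0.554
    349  0.7620   +0.686  -0.222  +1.748  -0.830
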